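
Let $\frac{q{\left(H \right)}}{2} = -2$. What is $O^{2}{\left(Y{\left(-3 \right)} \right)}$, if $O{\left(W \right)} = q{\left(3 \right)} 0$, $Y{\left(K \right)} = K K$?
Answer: $0$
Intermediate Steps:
$q{\left(H \right)} = -4$ ($q{\left(H \right)} = 2 \left(-2\right) = -4$)
$Y{\left(K \right)} = K^{2}$
$O{\left(W \right)} = 0$ ($O{\left(W \right)} = \left(-4\right) 0 = 0$)
$O^{2}{\left(Y{\left(-3 \right)} \right)} = 0^{2} = 0$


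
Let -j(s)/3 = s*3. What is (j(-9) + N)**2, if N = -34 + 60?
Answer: 11449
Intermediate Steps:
N = 26
j(s) = -9*s (j(s) = -3*s*3 = -9*s)
(j(-9) + N)**2 = (-9*(-9) + 26)**2 = (81 + 26)**2 = 107**2 = 11449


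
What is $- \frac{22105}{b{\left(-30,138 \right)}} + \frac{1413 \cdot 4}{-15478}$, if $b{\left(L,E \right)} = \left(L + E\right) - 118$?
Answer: $\frac{34208467}{15478} \approx 2210.1$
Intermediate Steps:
$b{\left(L,E \right)} = -118 + E + L$ ($b{\left(L,E \right)} = \left(E + L\right) - 118 = -118 + E + L$)
$- \frac{22105}{b{\left(-30,138 \right)}} + \frac{1413 \cdot 4}{-15478} = - \frac{22105}{-118 + 138 - 30} + \frac{1413 \cdot 4}{-15478} = - \frac{22105}{-10} + 5652 \left(- \frac{1}{15478}\right) = \left(-22105\right) \left(- \frac{1}{10}\right) - \frac{2826}{7739} = \frac{4421}{2} - \frac{2826}{7739} = \frac{34208467}{15478}$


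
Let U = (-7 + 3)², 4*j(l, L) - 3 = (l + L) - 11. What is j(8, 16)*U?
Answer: 64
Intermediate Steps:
j(l, L) = -2 + L/4 + l/4 (j(l, L) = ¾ + ((l + L) - 11)/4 = ¾ + ((L + l) - 11)/4 = ¾ + (-11 + L + l)/4 = ¾ + (-11/4 + L/4 + l/4) = -2 + L/4 + l/4)
U = 16 (U = (-4)² = 16)
j(8, 16)*U = (-2 + (¼)*16 + (¼)*8)*16 = (-2 + 4 + 2)*16 = 4*16 = 64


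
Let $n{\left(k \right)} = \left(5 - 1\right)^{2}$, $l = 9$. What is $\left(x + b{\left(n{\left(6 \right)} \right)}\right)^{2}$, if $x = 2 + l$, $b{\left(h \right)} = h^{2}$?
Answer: $71289$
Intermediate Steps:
$n{\left(k \right)} = 16$ ($n{\left(k \right)} = 4^{2} = 16$)
$x = 11$ ($x = 2 + 9 = 11$)
$\left(x + b{\left(n{\left(6 \right)} \right)}\right)^{2} = \left(11 + 16^{2}\right)^{2} = \left(11 + 256\right)^{2} = 267^{2} = 71289$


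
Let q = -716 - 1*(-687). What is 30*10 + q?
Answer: 271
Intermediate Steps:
q = -29 (q = -716 + 687 = -29)
30*10 + q = 30*10 - 29 = 300 - 29 = 271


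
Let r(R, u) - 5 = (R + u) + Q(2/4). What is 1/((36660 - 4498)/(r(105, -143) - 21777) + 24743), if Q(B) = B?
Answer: 43619/1079200593 ≈ 4.0418e-5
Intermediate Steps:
r(R, u) = 11/2 + R + u (r(R, u) = 5 + ((R + u) + 2/4) = 5 + ((R + u) + 2*(¼)) = 5 + ((R + u) + ½) = 5 + (½ + R + u) = 11/2 + R + u)
1/((36660 - 4498)/(r(105, -143) - 21777) + 24743) = 1/((36660 - 4498)/((11/2 + 105 - 143) - 21777) + 24743) = 1/(32162/(-65/2 - 21777) + 24743) = 1/(32162/(-43619/2) + 24743) = 1/(32162*(-2/43619) + 24743) = 1/(-64324/43619 + 24743) = 1/(1079200593/43619) = 43619/1079200593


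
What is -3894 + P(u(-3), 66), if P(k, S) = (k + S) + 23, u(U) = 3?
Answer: -3802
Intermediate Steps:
P(k, S) = 23 + S + k (P(k, S) = (S + k) + 23 = 23 + S + k)
-3894 + P(u(-3), 66) = -3894 + (23 + 66 + 3) = -3894 + 92 = -3802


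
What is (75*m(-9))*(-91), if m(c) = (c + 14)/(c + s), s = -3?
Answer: 11375/4 ≈ 2843.8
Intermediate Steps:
m(c) = (14 + c)/(-3 + c) (m(c) = (c + 14)/(c - 3) = (14 + c)/(-3 + c))
(75*m(-9))*(-91) = (75*((14 - 9)/(-3 - 9)))*(-91) = (75*(5/(-12)))*(-91) = (75*(-1/12*5))*(-91) = (75*(-5/12))*(-91) = -125/4*(-91) = 11375/4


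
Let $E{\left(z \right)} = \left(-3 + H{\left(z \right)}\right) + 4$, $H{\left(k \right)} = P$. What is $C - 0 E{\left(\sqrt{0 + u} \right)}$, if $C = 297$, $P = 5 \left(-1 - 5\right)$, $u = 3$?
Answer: $297$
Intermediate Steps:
$P = -30$ ($P = 5 \left(-6\right) = -30$)
$H{\left(k \right)} = -30$
$E{\left(z \right)} = -29$ ($E{\left(z \right)} = \left(-3 - 30\right) + 4 = -33 + 4 = -29$)
$C - 0 E{\left(\sqrt{0 + u} \right)} = 297 - 0 \left(-29\right) = 297 - 0 = 297 + 0 = 297$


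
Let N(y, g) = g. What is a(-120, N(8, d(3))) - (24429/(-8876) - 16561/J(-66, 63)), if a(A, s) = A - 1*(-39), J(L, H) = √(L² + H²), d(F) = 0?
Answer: -694527/8876 + 16561*√37/555 ≈ 103.26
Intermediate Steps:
J(L, H) = √(H² + L²)
a(A, s) = 39 + A (a(A, s) = A + 39 = 39 + A)
a(-120, N(8, d(3))) - (24429/(-8876) - 16561/J(-66, 63)) = (39 - 120) - (24429/(-8876) - 16561/√(63² + (-66)²)) = -81 - (24429*(-1/8876) - 16561/√(3969 + 4356)) = -81 - (-24429/8876 - 16561*√37/555) = -81 + (24429/8876 + 16561*√37/555) = -694527/8876 + 16561*√37/555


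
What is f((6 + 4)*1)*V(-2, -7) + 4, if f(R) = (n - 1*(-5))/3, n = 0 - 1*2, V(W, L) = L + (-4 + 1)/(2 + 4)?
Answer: -7/2 ≈ -3.5000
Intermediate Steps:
V(W, L) = -½ + L (V(W, L) = L - 3/6 = L - 3*⅙ = L - ½ = -½ + L)
n = -2 (n = 0 - 2 = -2)
f(R) = 1 (f(R) = (-2 - 1*(-5))/3 = (-2 + 5)*(⅓) = 3*(⅓) = 1)
f((6 + 4)*1)*V(-2, -7) + 4 = 1*(-½ - 7) + 4 = 1*(-15/2) + 4 = -15/2 + 4 = -7/2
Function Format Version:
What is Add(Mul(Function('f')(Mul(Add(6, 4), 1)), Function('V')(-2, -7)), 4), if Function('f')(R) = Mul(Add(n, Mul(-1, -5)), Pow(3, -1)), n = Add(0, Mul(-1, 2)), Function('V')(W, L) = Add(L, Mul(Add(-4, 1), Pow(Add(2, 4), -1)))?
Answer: Rational(-7, 2) ≈ -3.5000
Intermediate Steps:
Function('V')(W, L) = Add(Rational(-1, 2), L) (Function('V')(W, L) = Add(L, Mul(-3, Pow(6, -1))) = Add(L, Mul(-3, Rational(1, 6))) = Add(L, Rational(-1, 2)) = Add(Rational(-1, 2), L))
n = -2 (n = Add(0, -2) = -2)
Function('f')(R) = 1 (Function('f')(R) = Mul(Add(-2, Mul(-1, -5)), Pow(3, -1)) = Mul(Add(-2, 5), Rational(1, 3)) = Mul(3, Rational(1, 3)) = 1)
Add(Mul(Function('f')(Mul(Add(6, 4), 1)), Function('V')(-2, -7)), 4) = Add(Mul(1, Add(Rational(-1, 2), -7)), 4) = Add(Mul(1, Rational(-15, 2)), 4) = Add(Rational(-15, 2), 4) = Rational(-7, 2)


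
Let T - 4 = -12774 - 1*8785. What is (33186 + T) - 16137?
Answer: -4506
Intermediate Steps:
T = -21555 (T = 4 + (-12774 - 1*8785) = 4 + (-12774 - 8785) = 4 - 21559 = -21555)
(33186 + T) - 16137 = (33186 - 21555) - 16137 = 11631 - 16137 = -4506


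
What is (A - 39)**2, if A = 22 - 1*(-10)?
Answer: 49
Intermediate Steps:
A = 32 (A = 22 + 10 = 32)
(A - 39)**2 = (32 - 39)**2 = (-7)**2 = 49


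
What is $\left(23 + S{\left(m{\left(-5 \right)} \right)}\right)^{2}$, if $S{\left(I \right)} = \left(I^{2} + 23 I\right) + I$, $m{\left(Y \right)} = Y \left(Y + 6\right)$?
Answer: $5184$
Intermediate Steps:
$m{\left(Y \right)} = Y \left(6 + Y\right)$
$S{\left(I \right)} = I^{2} + 24 I$
$\left(23 + S{\left(m{\left(-5 \right)} \right)}\right)^{2} = \left(23 + - 5 \left(6 - 5\right) \left(24 - 5 \left(6 - 5\right)\right)\right)^{2} = \left(23 + \left(-5\right) 1 \left(24 - 5\right)\right)^{2} = \left(23 - 5 \left(24 - 5\right)\right)^{2} = \left(23 - 95\right)^{2} = \left(-72\right)^{2} = 5184$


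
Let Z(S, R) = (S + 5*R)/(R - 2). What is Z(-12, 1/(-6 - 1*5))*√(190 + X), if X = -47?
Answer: 137*√143/23 ≈ 71.230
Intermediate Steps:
Z(S, R) = (S + 5*R)/(-2 + R)
Z(-12, 1/(-6 - 1*5))*√(190 + X) = ((-12 + 5/(-6 - 1*5))/(-2 + 1/(-6 - 1*5)))*√(190 - 47) = ((-12 + 5/(-6 - 5))/(-2 + 1/(-6 - 5)))*√143 = ((-12 + 5/(-11))/(-2 + 1/(-11)))*√143 = ((-12 + 5*(-1/11))/(-2 - 1/11))*√143 = ((-12 - 5/11)/(-23/11))*√143 = (-11/23*(-137/11))*√143 = 137*√143/23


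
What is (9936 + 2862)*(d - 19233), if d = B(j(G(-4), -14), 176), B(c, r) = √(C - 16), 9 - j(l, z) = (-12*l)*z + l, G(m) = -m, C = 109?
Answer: -246143934 + 12798*√93 ≈ -2.4602e+8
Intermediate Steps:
j(l, z) = 9 - l + 12*l*z (j(l, z) = 9 - ((-12*l)*z + l) = 9 - (-12*l*z + l) = 9 - (l - 12*l*z) = 9 + (-l + 12*l*z) = 9 - l + 12*l*z)
B(c, r) = √93 (B(c, r) = √(109 - 16) = √93)
d = √93 ≈ 9.6436
(9936 + 2862)*(d - 19233) = (9936 + 2862)*(√93 - 19233) = 12798*(-19233 + √93) = -246143934 + 12798*√93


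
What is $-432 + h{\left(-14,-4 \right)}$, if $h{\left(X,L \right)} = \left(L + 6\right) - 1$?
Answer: $-431$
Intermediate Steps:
$h{\left(X,L \right)} = 5 + L$ ($h{\left(X,L \right)} = \left(6 + L\right) - 1 = 5 + L$)
$-432 + h{\left(-14,-4 \right)} = -432 + \left(5 - 4\right) = -432 + 1 = -431$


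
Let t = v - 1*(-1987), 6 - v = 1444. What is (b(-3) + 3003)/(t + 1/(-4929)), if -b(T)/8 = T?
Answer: 14920083/2706020 ≈ 5.5137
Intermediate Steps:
b(T) = -8*T
v = -1438 (v = 6 - 1*1444 = 6 - 1444 = -1438)
t = 549 (t = -1438 - 1*(-1987) = -1438 + 1987 = 549)
(b(-3) + 3003)/(t + 1/(-4929)) = (-8*(-3) + 3003)/(549 + 1/(-4929)) = (24 + 3003)/(549 - 1/4929) = 3027/(2706020/4929) = 3027*(4929/2706020) = 14920083/2706020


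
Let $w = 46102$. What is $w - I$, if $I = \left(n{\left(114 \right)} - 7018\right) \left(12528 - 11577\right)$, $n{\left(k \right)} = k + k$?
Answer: $6503392$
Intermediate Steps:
$n{\left(k \right)} = 2 k$
$I = -6457290$ ($I = \left(2 \cdot 114 - 7018\right) \left(12528 - 11577\right) = \left(228 - 7018\right) 951 = \left(-6790\right) 951 = -6457290$)
$w - I = 46102 - -6457290 = 46102 + 6457290 = 6503392$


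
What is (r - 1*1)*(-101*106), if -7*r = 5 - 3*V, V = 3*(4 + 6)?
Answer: -835068/7 ≈ -1.1930e+5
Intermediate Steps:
V = 30 (V = 3*10 = 30)
r = 85/7 (r = -(5 - 3*30)/7 = -(5 - 90)/7 = -⅐*(-85) = 85/7 ≈ 12.143)
(r - 1*1)*(-101*106) = (85/7 - 1*1)*(-101*106) = (85/7 - 1)*(-10706) = (78/7)*(-10706) = -835068/7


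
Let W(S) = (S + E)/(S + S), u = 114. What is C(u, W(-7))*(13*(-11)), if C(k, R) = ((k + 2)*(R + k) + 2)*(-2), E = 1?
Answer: 26577980/7 ≈ 3.7969e+6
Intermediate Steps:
W(S) = (1 + S)/(2*S) (W(S) = (S + 1)/(S + S) = (1 + S)/((2*S)) = (1 + S)*(1/(2*S)) = (1 + S)/(2*S))
C(k, R) = -4 - 2*(2 + k)*(R + k) (C(k, R) = ((2 + k)*(R + k) + 2)*(-2) = (2 + (2 + k)*(R + k))*(-2) = -4 - 2*(2 + k)*(R + k))
C(u, W(-7))*(13*(-11)) = (-4 - 2*(1 - 7)/(-7) - 4*114 - 2*114² - 2*(½)*(1 - 7)/(-7)*114)*(13*(-11)) = (-4 - 2*(-1)*(-6)/7 - 456 - 2*12996 - 2*(½)*(-⅐)*(-6)*114)*(-143) = (-4 - 4*3/7 - 456 - 25992 - 2*3/7*114)*(-143) = (-4 - 12/7 - 456 - 25992 - 684/7)*(-143) = -185860/7*(-143) = 26577980/7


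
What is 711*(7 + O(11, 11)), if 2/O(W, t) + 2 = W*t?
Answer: 593685/119 ≈ 4989.0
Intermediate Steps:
O(W, t) = 2/(-2 + W*t)
711*(7 + O(11, 11)) = 711*(7 + 2/(-2 + 11*11)) = 711*(7 + 2/(-2 + 121)) = 711*(7 + 2/119) = 711*(835/119) = 593685/119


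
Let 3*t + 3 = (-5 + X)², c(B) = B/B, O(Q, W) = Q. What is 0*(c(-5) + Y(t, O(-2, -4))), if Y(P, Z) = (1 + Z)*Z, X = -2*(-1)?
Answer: 0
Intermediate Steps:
X = 2
c(B) = 1
t = 2 (t = -1 + (-5 + 2)²/3 = -1 + (⅓)*(-3)² = -1 + (⅓)*9 = -1 + 3 = 2)
Y(P, Z) = Z*(1 + Z)
0*(c(-5) + Y(t, O(-2, -4))) = 0*(1 - 2*(1 - 2)) = 0*(1 - 2*(-1)) = 0*(1 + 2) = 0*3 = 0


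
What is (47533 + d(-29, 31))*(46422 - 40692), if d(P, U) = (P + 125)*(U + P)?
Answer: 273464250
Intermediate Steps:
d(P, U) = (125 + P)*(P + U)
(47533 + d(-29, 31))*(46422 - 40692) = (47533 + ((-29)**2 + 125*(-29) + 125*31 - 29*31))*(46422 - 40692) = (47533 + (841 - 3625 + 3875 - 899))*5730 = (47533 + 192)*5730 = 47725*5730 = 273464250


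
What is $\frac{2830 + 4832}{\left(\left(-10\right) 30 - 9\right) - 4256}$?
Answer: $- \frac{7662}{4565} \approx -1.6784$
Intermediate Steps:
$\frac{2830 + 4832}{\left(\left(-10\right) 30 - 9\right) - 4256} = \frac{7662}{\left(-300 - 9\right) - 4256} = \frac{7662}{-309 - 4256} = \frac{7662}{-4565} = 7662 \left(- \frac{1}{4565}\right) = - \frac{7662}{4565}$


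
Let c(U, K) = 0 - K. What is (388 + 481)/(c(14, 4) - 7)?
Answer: -79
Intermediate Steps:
c(U, K) = -K
(388 + 481)/(c(14, 4) - 7) = (388 + 481)/(-1*4 - 7) = 869/(-4 - 7) = 869/(-11) = 869*(-1/11) = -79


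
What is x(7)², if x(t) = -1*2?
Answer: 4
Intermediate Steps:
x(t) = -2
x(7)² = (-2)² = 4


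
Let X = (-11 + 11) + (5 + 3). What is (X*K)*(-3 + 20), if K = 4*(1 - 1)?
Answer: 0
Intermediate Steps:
K = 0 (K = 4*0 = 0)
X = 8 (X = 0 + 8 = 8)
(X*K)*(-3 + 20) = (8*0)*(-3 + 20) = 0*17 = 0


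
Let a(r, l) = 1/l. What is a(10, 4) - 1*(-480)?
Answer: 1921/4 ≈ 480.25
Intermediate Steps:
a(10, 4) - 1*(-480) = 1/4 - 1*(-480) = 1/4 + 480 = 1921/4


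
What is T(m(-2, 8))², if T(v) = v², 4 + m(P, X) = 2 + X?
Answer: 1296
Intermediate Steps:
m(P, X) = -2 + X (m(P, X) = -4 + (2 + X) = -2 + X)
T(m(-2, 8))² = ((-2 + 8)²)² = (6²)² = 36² = 1296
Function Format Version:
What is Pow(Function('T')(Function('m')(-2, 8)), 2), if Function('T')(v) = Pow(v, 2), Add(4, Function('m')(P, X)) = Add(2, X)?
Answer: 1296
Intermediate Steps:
Function('m')(P, X) = Add(-2, X) (Function('m')(P, X) = Add(-4, Add(2, X)) = Add(-2, X))
Pow(Function('T')(Function('m')(-2, 8)), 2) = Pow(Pow(Add(-2, 8), 2), 2) = Pow(Pow(6, 2), 2) = Pow(36, 2) = 1296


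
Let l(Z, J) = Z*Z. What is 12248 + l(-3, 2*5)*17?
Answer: 12401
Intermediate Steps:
l(Z, J) = Z²
12248 + l(-3, 2*5)*17 = 12248 + (-3)²*17 = 12248 + 9*17 = 12248 + 153 = 12401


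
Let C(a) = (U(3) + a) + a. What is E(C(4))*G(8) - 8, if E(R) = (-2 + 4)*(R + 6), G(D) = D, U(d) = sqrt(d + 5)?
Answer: 216 + 32*sqrt(2) ≈ 261.25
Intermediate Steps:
U(d) = sqrt(5 + d)
C(a) = 2*a + 2*sqrt(2) (C(a) = (sqrt(5 + 3) + a) + a = (sqrt(8) + a) + a = (2*sqrt(2) + a) + a = (a + 2*sqrt(2)) + a = 2*a + 2*sqrt(2))
E(R) = 12 + 2*R (E(R) = 2*(6 + R) = 12 + 2*R)
E(C(4))*G(8) - 8 = (12 + 2*(2*4 + 2*sqrt(2)))*8 - 8 = (12 + 2*(8 + 2*sqrt(2)))*8 - 8 = (12 + (16 + 4*sqrt(2)))*8 - 8 = (28 + 4*sqrt(2))*8 - 8 = (224 + 32*sqrt(2)) - 8 = 216 + 32*sqrt(2)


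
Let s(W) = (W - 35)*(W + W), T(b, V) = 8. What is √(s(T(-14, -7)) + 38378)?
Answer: √37946 ≈ 194.80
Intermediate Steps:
s(W) = 2*W*(-35 + W) (s(W) = (-35 + W)*(2*W) = 2*W*(-35 + W))
√(s(T(-14, -7)) + 38378) = √(2*8*(-35 + 8) + 38378) = √(2*8*(-27) + 38378) = √(-432 + 38378) = √37946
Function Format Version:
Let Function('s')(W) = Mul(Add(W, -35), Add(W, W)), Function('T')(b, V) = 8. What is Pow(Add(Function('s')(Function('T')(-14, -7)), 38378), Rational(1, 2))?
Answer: Pow(37946, Rational(1, 2)) ≈ 194.80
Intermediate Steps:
Function('s')(W) = Mul(2, W, Add(-35, W)) (Function('s')(W) = Mul(Add(-35, W), Mul(2, W)) = Mul(2, W, Add(-35, W)))
Pow(Add(Function('s')(Function('T')(-14, -7)), 38378), Rational(1, 2)) = Pow(Add(Mul(2, 8, Add(-35, 8)), 38378), Rational(1, 2)) = Pow(Add(Mul(2, 8, -27), 38378), Rational(1, 2)) = Pow(Add(-432, 38378), Rational(1, 2)) = Pow(37946, Rational(1, 2))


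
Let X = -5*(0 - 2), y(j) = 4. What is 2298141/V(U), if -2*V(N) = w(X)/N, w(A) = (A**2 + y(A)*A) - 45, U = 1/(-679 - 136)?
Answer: 4596282/77425 ≈ 59.364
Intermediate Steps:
X = 10 (X = -5*(-2) = 10)
U = -1/815 (U = 1/(-815) = -1/815 ≈ -0.0012270)
w(A) = -45 + A**2 + 4*A (w(A) = (A**2 + 4*A) - 45 = -45 + A**2 + 4*A)
V(N) = -95/(2*N) (V(N) = -(-45 + 10**2 + 4*10)/(2*N) = -(-45 + 100 + 40)/(2*N) = -95/(2*N))
2298141/V(U) = 2298141/((-95/(2*(-1/815)))) = 2298141/((-95/2*(-815))) = 2298141/(77425/2) = 2298141*(2/77425) = 4596282/77425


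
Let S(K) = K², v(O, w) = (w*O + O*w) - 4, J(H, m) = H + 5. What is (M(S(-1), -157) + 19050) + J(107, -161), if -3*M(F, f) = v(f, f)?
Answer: 8192/3 ≈ 2730.7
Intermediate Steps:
J(H, m) = 5 + H
v(O, w) = -4 + 2*O*w (v(O, w) = (O*w + O*w) - 4 = 2*O*w - 4 = -4 + 2*O*w)
M(F, f) = 4/3 - 2*f²/3 (M(F, f) = -(-4 + 2*f*f)/3 = -(-4 + 2*f²)/3 = 4/3 - 2*f²/3)
(M(S(-1), -157) + 19050) + J(107, -161) = ((4/3 - ⅔*(-157)²) + 19050) + (5 + 107) = ((4/3 - ⅔*24649) + 19050) + 112 = ((4/3 - 49298/3) + 19050) + 112 = (-49294/3 + 19050) + 112 = 7856/3 + 112 = 8192/3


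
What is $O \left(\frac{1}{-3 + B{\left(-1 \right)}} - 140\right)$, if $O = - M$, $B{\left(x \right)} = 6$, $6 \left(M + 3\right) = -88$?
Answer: $- \frac{22207}{9} \approx -2467.4$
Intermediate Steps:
$M = - \frac{53}{3}$ ($M = -3 + \frac{1}{6} \left(-88\right) = -3 - \frac{44}{3} = - \frac{53}{3} \approx -17.667$)
$O = \frac{53}{3}$ ($O = \left(-1\right) \left(- \frac{53}{3}\right) = \frac{53}{3} \approx 17.667$)
$O \left(\frac{1}{-3 + B{\left(-1 \right)}} - 140\right) = \frac{53 \left(\frac{1}{-3 + 6} - 140\right)}{3} = \frac{53 \left(\frac{1}{3} - 140\right)}{3} = \frac{53}{3} \left(- \frac{419}{3}\right) = - \frac{22207}{9}$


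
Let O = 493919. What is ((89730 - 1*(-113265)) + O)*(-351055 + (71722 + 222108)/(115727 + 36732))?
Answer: -37299673866019310/152459 ≈ -2.4465e+11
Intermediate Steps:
((89730 - 1*(-113265)) + O)*(-351055 + (71722 + 222108)/(115727 + 36732)) = ((89730 - 1*(-113265)) + 493919)*(-351055 + (71722 + 222108)/(115727 + 36732)) = ((89730 + 113265) + 493919)*(-351055 + 293830/152459) = (202995 + 493919)*(-351055 + 293830*(1/152459)) = 696914*(-351055 + 293830/152459) = 696914*(-53521200415/152459) = -37299673866019310/152459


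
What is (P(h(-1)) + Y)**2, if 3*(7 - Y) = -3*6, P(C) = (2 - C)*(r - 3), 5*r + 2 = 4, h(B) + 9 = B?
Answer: 8281/25 ≈ 331.24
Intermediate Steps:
h(B) = -9 + B
r = 2/5 (r = -2/5 + (1/5)*4 = -2/5 + 4/5 = 2/5 ≈ 0.40000)
P(C) = -26/5 + 13*C/5 (P(C) = (2 - C)*(2/5 - 3) = (2 - C)*(-13/5) = -26/5 + 13*C/5)
Y = 13 (Y = 7 - (-1)*6 = 7 - 1/3*(-18) = 7 + 6 = 13)
(P(h(-1)) + Y)**2 = ((-26/5 + 13*(-9 - 1)/5) + 13)**2 = ((-26/5 + (13/5)*(-10)) + 13)**2 = ((-26/5 - 26) + 13)**2 = (-156/5 + 13)**2 = (-91/5)**2 = 8281/25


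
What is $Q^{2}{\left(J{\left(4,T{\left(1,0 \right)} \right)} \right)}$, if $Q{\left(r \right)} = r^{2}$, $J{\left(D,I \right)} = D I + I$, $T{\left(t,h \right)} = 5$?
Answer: $390625$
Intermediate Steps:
$J{\left(D,I \right)} = I + D I$
$Q^{2}{\left(J{\left(4,T{\left(1,0 \right)} \right)} \right)} = \left(\left(5 \left(1 + 4\right)\right)^{2}\right)^{2} = \left(\left(5 \cdot 5\right)^{2}\right)^{2} = \left(25^{2}\right)^{2} = 625^{2} = 390625$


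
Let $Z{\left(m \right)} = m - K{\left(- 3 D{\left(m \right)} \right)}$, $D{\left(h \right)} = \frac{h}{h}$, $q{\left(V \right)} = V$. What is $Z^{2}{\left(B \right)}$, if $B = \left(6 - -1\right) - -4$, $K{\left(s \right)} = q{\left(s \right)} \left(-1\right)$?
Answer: $64$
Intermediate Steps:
$D{\left(h \right)} = 1$
$K{\left(s \right)} = - s$ ($K{\left(s \right)} = s \left(-1\right) = - s$)
$B = 11$ ($B = \left(6 + 1\right) + 4 = 7 + 4 = 11$)
$Z{\left(m \right)} = -3 + m$ ($Z{\left(m \right)} = m - - \left(-3\right) 1 = m - \left(-1\right) \left(-3\right) = m - 3 = -3 + m$)
$Z^{2}{\left(B \right)} = \left(-3 + 11\right)^{2} = 8^{2} = 64$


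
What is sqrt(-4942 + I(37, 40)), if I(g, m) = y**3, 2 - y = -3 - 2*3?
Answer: I*sqrt(3611) ≈ 60.092*I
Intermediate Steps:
y = 11 (y = 2 - (-3 - 2*3) = 2 - (-3 - 6) = 2 - 1*(-9) = 2 + 9 = 11)
I(g, m) = 1331 (I(g, m) = 11**3 = 1331)
sqrt(-4942 + I(37, 40)) = sqrt(-4942 + 1331) = sqrt(-3611) = I*sqrt(3611)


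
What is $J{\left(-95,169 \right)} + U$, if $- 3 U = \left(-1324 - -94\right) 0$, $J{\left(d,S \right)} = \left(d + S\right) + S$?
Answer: $243$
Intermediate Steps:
$J{\left(d,S \right)} = d + 2 S$ ($J{\left(d,S \right)} = \left(S + d\right) + S = d + 2 S$)
$U = 0$ ($U = - \frac{\left(-1324 - -94\right) 0}{3} = - \frac{\left(-1324 + 94\right) 0}{3} = - \frac{\left(-1230\right) 0}{3} = \left(- \frac{1}{3}\right) 0 = 0$)
$J{\left(-95,169 \right)} + U = \left(-95 + 2 \cdot 169\right) + 0 = \left(-95 + 338\right) + 0 = 243 + 0 = 243$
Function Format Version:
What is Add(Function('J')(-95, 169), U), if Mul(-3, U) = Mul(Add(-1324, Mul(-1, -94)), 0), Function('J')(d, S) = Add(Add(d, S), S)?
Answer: 243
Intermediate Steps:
Function('J')(d, S) = Add(d, Mul(2, S)) (Function('J')(d, S) = Add(Add(S, d), S) = Add(d, Mul(2, S)))
U = 0 (U = Mul(Rational(-1, 3), Mul(Add(-1324, Mul(-1, -94)), 0)) = Mul(Rational(-1, 3), Mul(Add(-1324, 94), 0)) = Mul(Rational(-1, 3), Mul(-1230, 0)) = Mul(Rational(-1, 3), 0) = 0)
Add(Function('J')(-95, 169), U) = Add(Add(-95, Mul(2, 169)), 0) = Add(Add(-95, 338), 0) = Add(243, 0) = 243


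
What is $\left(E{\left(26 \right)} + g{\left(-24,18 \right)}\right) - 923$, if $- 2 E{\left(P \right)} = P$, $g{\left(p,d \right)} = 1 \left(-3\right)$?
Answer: $-939$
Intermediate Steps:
$g{\left(p,d \right)} = -3$
$E{\left(P \right)} = - \frac{P}{2}$
$\left(E{\left(26 \right)} + g{\left(-24,18 \right)}\right) - 923 = \left(\left(- \frac{1}{2}\right) 26 - 3\right) - 923 = \left(-13 - 3\right) - 923 = -16 - 923 = -939$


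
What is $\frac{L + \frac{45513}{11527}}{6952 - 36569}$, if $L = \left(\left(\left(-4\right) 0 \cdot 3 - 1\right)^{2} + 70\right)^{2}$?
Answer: $- \frac{58153120}{341395159} \approx -0.17034$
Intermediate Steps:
$L = 5041$ ($L = \left(\left(0 \cdot 3 - 1\right)^{2} + 70\right)^{2} = \left(\left(0 - 1\right)^{2} + 70\right)^{2} = \left(\left(-1\right)^{2} + 70\right)^{2} = \left(1 + 70\right)^{2} = 71^{2} = 5041$)
$\frac{L + \frac{45513}{11527}}{6952 - 36569} = \frac{5041 + \frac{45513}{11527}}{6952 - 36569} = \frac{5041 + 45513 \cdot \frac{1}{11527}}{-29617} = \left(5041 + \frac{45513}{11527}\right) \left(- \frac{1}{29617}\right) = \frac{58153120}{11527} \left(- \frac{1}{29617}\right) = - \frac{58153120}{341395159}$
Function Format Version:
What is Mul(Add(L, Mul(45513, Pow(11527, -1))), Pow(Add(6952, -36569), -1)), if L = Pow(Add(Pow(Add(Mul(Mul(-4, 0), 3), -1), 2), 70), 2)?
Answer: Rational(-58153120, 341395159) ≈ -0.17034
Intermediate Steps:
L = 5041 (L = Pow(Add(Pow(Add(Mul(0, 3), -1), 2), 70), 2) = Pow(Add(Pow(Add(0, -1), 2), 70), 2) = Pow(Add(Pow(-1, 2), 70), 2) = Pow(Add(1, 70), 2) = Pow(71, 2) = 5041)
Mul(Add(L, Mul(45513, Pow(11527, -1))), Pow(Add(6952, -36569), -1)) = Mul(Add(5041, Mul(45513, Pow(11527, -1))), Pow(Add(6952, -36569), -1)) = Mul(Add(5041, Mul(45513, Rational(1, 11527))), Pow(-29617, -1)) = Mul(Add(5041, Rational(45513, 11527)), Rational(-1, 29617)) = Mul(Rational(58153120, 11527), Rational(-1, 29617)) = Rational(-58153120, 341395159)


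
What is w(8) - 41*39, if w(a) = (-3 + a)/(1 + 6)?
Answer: -11188/7 ≈ -1598.3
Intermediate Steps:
w(a) = -3/7 + a/7 (w(a) = (-3 + a)/7 = (-3 + a)*(⅐) = -3/7 + a/7)
w(8) - 41*39 = (-3/7 + (⅐)*8) - 41*39 = (-3/7 + 8/7) - 1599 = 5/7 - 1599 = -11188/7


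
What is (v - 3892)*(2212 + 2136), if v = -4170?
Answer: -35053576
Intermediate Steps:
(v - 3892)*(2212 + 2136) = (-4170 - 3892)*(2212 + 2136) = -8062*4348 = -35053576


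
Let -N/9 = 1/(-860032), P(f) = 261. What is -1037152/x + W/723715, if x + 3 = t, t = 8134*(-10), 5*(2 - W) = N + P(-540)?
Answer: 3227693113663489737/253146760817379200 ≈ 12.750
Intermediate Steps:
N = 9/860032 (N = -9/(-860032) = -9*(-1/860032) = 9/860032 ≈ 1.0465e-5)
W = -215868041/4300160 (W = 2 - (9/860032 + 261)/5 = 2 - 1/5*224468361/860032 = 2 - 224468361/4300160 = -215868041/4300160 ≈ -50.200)
t = -81340
x = -81343 (x = -3 - 81340 = -81343)
-1037152/x + W/723715 = -1037152/(-81343) - 215868041/4300160/723715 = -1037152*(-1/81343) - 215868041/4300160*1/723715 = 1037152/81343 - 215868041/3112090294400 = 3227693113663489737/253146760817379200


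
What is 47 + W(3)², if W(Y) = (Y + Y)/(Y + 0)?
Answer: 51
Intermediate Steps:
W(Y) = 2 (W(Y) = (2*Y)/Y = 2)
47 + W(3)² = 47 + 2² = 47 + 4 = 51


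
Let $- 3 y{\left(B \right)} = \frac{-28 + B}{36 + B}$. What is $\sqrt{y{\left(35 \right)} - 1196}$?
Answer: $\frac{i \sqrt{54262815}}{213} \approx 34.584 i$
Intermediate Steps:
$y{\left(B \right)} = - \frac{-28 + B}{3 \left(36 + B\right)}$ ($y{\left(B \right)} = - \frac{\left(-28 + B\right) \frac{1}{36 + B}}{3} = - \frac{\frac{1}{36 + B} \left(-28 + B\right)}{3} = - \frac{-28 + B}{3 \left(36 + B\right)}$)
$\sqrt{y{\left(35 \right)} - 1196} = \sqrt{\frac{28 - 35}{3 \left(36 + 35\right)} - 1196} = \sqrt{\frac{28 - 35}{3 \cdot 71} - 1196} = \sqrt{\frac{1}{3} \cdot \frac{1}{71} \left(-7\right) - 1196} = \sqrt{- \frac{7}{213} - 1196} = \sqrt{- \frac{254755}{213}} = \frac{i \sqrt{54262815}}{213}$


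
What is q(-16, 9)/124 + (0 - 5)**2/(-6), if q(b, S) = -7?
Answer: -1571/372 ≈ -4.2231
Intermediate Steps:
q(-16, 9)/124 + (0 - 5)**2/(-6) = -7/124 + (0 - 5)**2/(-6) = -7*1/124 + (-5)**2*(-1/6) = -7/124 + 25*(-1/6) = -7/124 - 25/6 = -1571/372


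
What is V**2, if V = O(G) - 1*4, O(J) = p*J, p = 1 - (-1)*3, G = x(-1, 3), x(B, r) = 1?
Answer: 0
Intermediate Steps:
G = 1
p = 4 (p = 1 - 1*(-3) = 1 + 3 = 4)
O(J) = 4*J
V = 0 (V = 4*1 - 1*4 = 4 - 4 = 0)
V**2 = 0**2 = 0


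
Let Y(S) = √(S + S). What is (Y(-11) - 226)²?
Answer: (226 - I*√22)² ≈ 51054.0 - 2120.1*I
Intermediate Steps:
Y(S) = √2*√S (Y(S) = √(2*S) = √2*√S)
(Y(-11) - 226)² = (√2*√(-11) - 226)² = (√2*(I*√11) - 226)² = (I*√22 - 226)² = (-226 + I*√22)²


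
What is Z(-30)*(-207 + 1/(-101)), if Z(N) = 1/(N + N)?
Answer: 5227/1515 ≈ 3.4502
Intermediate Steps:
Z(N) = 1/(2*N)
Z(-30)*(-207 + 1/(-101)) = ((½)/(-30))*(-207 + 1/(-101)) = ((½)*(-1/30))*(-207 - 1/101) = -1/60*(-20908/101) = 5227/1515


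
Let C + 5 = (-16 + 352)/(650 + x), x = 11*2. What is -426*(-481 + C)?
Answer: 206823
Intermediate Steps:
x = 22
C = -9/2 (C = -5 + (-16 + 352)/(650 + 22) = -5 + 336/672 = -5 + 336*(1/672) = -5 + ½ = -9/2 ≈ -4.5000)
-426*(-481 + C) = -426*(-481 - 9/2) = -426*(-971/2) = 206823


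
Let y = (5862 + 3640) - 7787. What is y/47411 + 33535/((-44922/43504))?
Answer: -4940581833415/152128353 ≈ -32476.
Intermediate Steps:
y = 1715 (y = 9502 - 7787 = 1715)
y/47411 + 33535/((-44922/43504)) = 1715/47411 + 33535/((-44922/43504)) = 1715*(1/47411) + 33535/((-44922*1/43504)) = 245/6773 + 33535/(-22461/21752) = 245/6773 + 33535*(-21752/22461) = 245/6773 - 729453320/22461 = -4940581833415/152128353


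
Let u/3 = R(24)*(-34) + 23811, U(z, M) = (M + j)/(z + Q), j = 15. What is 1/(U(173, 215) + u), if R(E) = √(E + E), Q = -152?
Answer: 31506783/2250748872457 + 179928*√3/2250748872457 ≈ 1.4137e-5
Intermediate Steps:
R(E) = √2*√E (R(E) = √(2*E) = √2*√E)
U(z, M) = (15 + M)/(-152 + z) (U(z, M) = (M + 15)/(z - 152) = (15 + M)/(-152 + z))
u = 71433 - 408*√3 (u = 3*((√2*√24)*(-34) + 23811) = 3*((√2*(2*√6))*(-34) + 23811) = 3*((4*√3)*(-34) + 23811) = 3*(-136*√3 + 23811) = 3*(23811 - 136*√3) = 71433 - 408*√3 ≈ 70726.)
1/(U(173, 215) + u) = 1/((15 + 215)/(-152 + 173) + (71433 - 408*√3)) = 1/(230/21 + (71433 - 408*√3)) = 1/(1500323/21 - 408*√3)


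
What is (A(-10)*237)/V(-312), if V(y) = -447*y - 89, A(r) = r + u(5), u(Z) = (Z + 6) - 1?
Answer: 0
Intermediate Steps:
u(Z) = 5 + Z (u(Z) = (6 + Z) - 1 = 5 + Z)
A(r) = 10 + r (A(r) = r + (5 + 5) = r + 10 = 10 + r)
V(y) = -89 - 447*y
(A(-10)*237)/V(-312) = ((10 - 10)*237)/(-89 - 447*(-312)) = (0*237)/(-89 + 139464) = 0/139375 = 0*(1/139375) = 0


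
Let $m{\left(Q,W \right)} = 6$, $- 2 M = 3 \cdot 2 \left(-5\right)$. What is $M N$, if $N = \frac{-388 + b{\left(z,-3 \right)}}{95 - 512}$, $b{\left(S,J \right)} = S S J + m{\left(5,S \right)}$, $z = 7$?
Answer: $\frac{2645}{139} \approx 19.029$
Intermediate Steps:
$M = 15$ ($M = - \frac{3 \cdot 2 \left(-5\right)}{2} = - \frac{6 \left(-5\right)}{2} = \left(- \frac{1}{2}\right) \left(-30\right) = 15$)
$b{\left(S,J \right)} = 6 + J S^{2}$ ($b{\left(S,J \right)} = S S J + 6 = S^{2} J + 6 = J S^{2} + 6 = 6 + J S^{2}$)
$N = \frac{529}{417}$ ($N = \frac{-388 + \left(6 - 3 \cdot 7^{2}\right)}{95 - 512} = \frac{-388 + \left(6 - 147\right)}{-417} = \left(-388 + \left(6 - 147\right)\right) \left(- \frac{1}{417}\right) = \left(-388 - 141\right) \left(- \frac{1}{417}\right) = \left(-529\right) \left(- \frac{1}{417}\right) = \frac{529}{417} \approx 1.2686$)
$M N = 15 \cdot \frac{529}{417} = \frac{2645}{139}$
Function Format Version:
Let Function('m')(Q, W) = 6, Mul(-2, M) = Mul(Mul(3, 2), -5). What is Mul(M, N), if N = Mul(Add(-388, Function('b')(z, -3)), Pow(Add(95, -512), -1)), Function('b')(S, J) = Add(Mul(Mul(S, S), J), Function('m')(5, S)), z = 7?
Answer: Rational(2645, 139) ≈ 19.029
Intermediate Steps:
M = 15 (M = Mul(Rational(-1, 2), Mul(Mul(3, 2), -5)) = Mul(Rational(-1, 2), Mul(6, -5)) = Mul(Rational(-1, 2), -30) = 15)
Function('b')(S, J) = Add(6, Mul(J, Pow(S, 2))) (Function('b')(S, J) = Add(Mul(Mul(S, S), J), 6) = Add(Mul(Pow(S, 2), J), 6) = Add(Mul(J, Pow(S, 2)), 6) = Add(6, Mul(J, Pow(S, 2))))
N = Rational(529, 417) (N = Mul(Add(-388, Add(6, Mul(-3, Pow(7, 2)))), Pow(Add(95, -512), -1)) = Mul(Add(-388, Add(6, Mul(-3, 49))), Pow(-417, -1)) = Mul(Add(-388, Add(6, -147)), Rational(-1, 417)) = Mul(Add(-388, -141), Rational(-1, 417)) = Mul(-529, Rational(-1, 417)) = Rational(529, 417) ≈ 1.2686)
Mul(M, N) = Mul(15, Rational(529, 417)) = Rational(2645, 139)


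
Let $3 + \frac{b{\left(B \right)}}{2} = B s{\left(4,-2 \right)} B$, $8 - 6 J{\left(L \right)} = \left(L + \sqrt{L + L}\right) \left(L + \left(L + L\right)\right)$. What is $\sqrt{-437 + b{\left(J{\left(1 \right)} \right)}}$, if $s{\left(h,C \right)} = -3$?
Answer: $\frac{\sqrt{-16206 + 180 \sqrt{2}}}{6} \approx 21.05 i$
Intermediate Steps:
$J{\left(L \right)} = \frac{4}{3} - \frac{L \left(L + \sqrt{2} \sqrt{L}\right)}{2}$ ($J{\left(L \right)} = \frac{4}{3} - \frac{\left(L + \sqrt{L + L}\right) \left(L + \left(L + L\right)\right)}{6} = \frac{4}{3} - \frac{\left(L + \sqrt{2 L}\right) \left(L + 2 L\right)}{6} = \frac{4}{3} - \frac{\left(L + \sqrt{2} \sqrt{L}\right) 3 L}{6} = \frac{4}{3} - \frac{3 L \left(L + \sqrt{2} \sqrt{L}\right)}{6} = \frac{4}{3} - \frac{L \left(L + \sqrt{2} \sqrt{L}\right)}{2}$)
$b{\left(B \right)} = -6 - 6 B^{2}$ ($b{\left(B \right)} = -6 + 2 B \left(-3\right) B = -6 + 2 - 3 B B = -6 + 2 \left(- 3 B^{2}\right) = -6 - 6 B^{2}$)
$\sqrt{-437 + b{\left(J{\left(1 \right)} \right)}} = \sqrt{-437 - \left(6 + 6 \left(\frac{4}{3} - \frac{1^{2}}{2} - \frac{\sqrt{2} \cdot 1^{\frac{3}{2}}}{2}\right)^{2}\right)} = \sqrt{-437 - \left(6 + 6 \left(\frac{4}{3} - \frac{1}{2} - \frac{1}{2} \sqrt{2} \cdot 1\right)^{2}\right)} = \sqrt{-437 - \left(6 + 6 \left(\frac{4}{3} - \frac{1}{2} - \frac{\sqrt{2}}{2}\right)^{2}\right)} = \sqrt{-437 - \left(6 + 6 \left(\frac{5}{6} - \frac{\sqrt{2}}{2}\right)^{2}\right)} = \sqrt{-443 - 6 \left(\frac{5}{6} - \frac{\sqrt{2}}{2}\right)^{2}}$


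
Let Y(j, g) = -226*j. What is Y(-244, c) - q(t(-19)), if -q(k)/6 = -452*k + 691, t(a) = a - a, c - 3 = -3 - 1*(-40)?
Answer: 59290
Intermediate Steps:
c = 40 (c = 3 + (-3 - 1*(-40)) = 3 + (-3 + 40) = 3 + 37 = 40)
t(a) = 0
q(k) = -4146 + 2712*k (q(k) = -6*(-452*k + 691) = -6*(691 - 452*k) = -4146 + 2712*k)
Y(-244, c) - q(t(-19)) = -226*(-244) - (-4146 + 2712*0) = 55144 - (-4146 + 0) = 55144 - 1*(-4146) = 55144 + 4146 = 59290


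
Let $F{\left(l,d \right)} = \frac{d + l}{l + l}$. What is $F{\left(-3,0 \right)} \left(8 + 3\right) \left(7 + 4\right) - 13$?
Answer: $\frac{95}{2} \approx 47.5$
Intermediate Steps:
$F{\left(l,d \right)} = \frac{d + l}{2 l}$
$F{\left(-3,0 \right)} \left(8 + 3\right) \left(7 + 4\right) - 13 = \frac{0 - 3}{2 \left(-3\right)} \left(8 + 3\right) \left(7 + 4\right) - 13 = \frac{1}{2} \left(- \frac{1}{3}\right) \left(-3\right) 11 \cdot 11 - 13 = \frac{1}{2} \cdot 121 - 13 = \frac{121}{2} - 13 = \frac{95}{2}$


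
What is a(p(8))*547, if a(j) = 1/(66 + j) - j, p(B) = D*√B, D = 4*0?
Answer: 547/66 ≈ 8.2879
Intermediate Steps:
D = 0
p(B) = 0 (p(B) = 0*√B = 0)
a(p(8))*547 = ((1 - 1*0² - 66*0)/(66 + 0))*547 = ((1 - 1*0 + 0)/66)*547 = ((1 + 0 + 0)/66)*547 = ((1/66)*1)*547 = (1/66)*547 = 547/66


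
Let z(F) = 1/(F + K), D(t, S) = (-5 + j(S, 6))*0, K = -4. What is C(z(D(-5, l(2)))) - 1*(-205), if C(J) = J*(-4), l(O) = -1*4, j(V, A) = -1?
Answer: 206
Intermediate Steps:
l(O) = -4
D(t, S) = 0 (D(t, S) = (-5 - 1)*0 = -6*0 = 0)
z(F) = 1/(-4 + F) (z(F) = 1/(F - 4) = 1/(-4 + F))
C(J) = -4*J
C(z(D(-5, l(2)))) - 1*(-205) = -4/(-4 + 0) - 1*(-205) = -4/(-4) + 205 = -4*(-¼) + 205 = 1 + 205 = 206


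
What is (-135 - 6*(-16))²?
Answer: 1521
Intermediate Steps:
(-135 - 6*(-16))² = (-135 + 96)² = (-39)² = 1521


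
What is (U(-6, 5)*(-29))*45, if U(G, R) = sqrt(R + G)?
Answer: -1305*I ≈ -1305.0*I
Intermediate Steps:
U(G, R) = sqrt(G + R)
(U(-6, 5)*(-29))*45 = (sqrt(-6 + 5)*(-29))*45 = (sqrt(-1)*(-29))*45 = (I*(-29))*45 = -29*I*45 = -1305*I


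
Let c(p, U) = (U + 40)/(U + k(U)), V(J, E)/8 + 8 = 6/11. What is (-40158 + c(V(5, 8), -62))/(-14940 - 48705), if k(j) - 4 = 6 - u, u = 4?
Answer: 1124413/1782060 ≈ 0.63096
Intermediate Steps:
V(J, E) = -656/11 (V(J, E) = -64 + 8*(6/11) = -64 + 48/11 = -656/11)
k(j) = 6 (k(j) = 4 + (6 - 1*4) = 4 + (6 - 4) = 4 + 2 = 6)
c(p, U) = (40 + U)/(6 + U) (c(p, U) = (U + 40)/(U + 6) = (40 + U)/(6 + U))
(-40158 + c(V(5, 8), -62))/(-14940 - 48705) = (-40158 + (40 - 62)/(6 - 62))/(-14940 - 48705) = (-40158 - 22/(-56))/(-63645) = (-40158 - 1/56*(-22))*(-1/63645) = (-40158 + 11/28)*(-1/63645) = -1124413/28*(-1/63645) = 1124413/1782060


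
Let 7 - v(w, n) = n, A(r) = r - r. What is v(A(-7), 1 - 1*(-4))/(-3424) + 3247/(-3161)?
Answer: -5562025/5411632 ≈ -1.0278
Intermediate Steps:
A(r) = 0
v(w, n) = 7 - n
v(A(-7), 1 - 1*(-4))/(-3424) + 3247/(-3161) = (7 - (1 - 1*(-4)))/(-3424) + 3247/(-3161) = (7 - (1 + 4))*(-1/3424) + 3247*(-1/3161) = (7 - 1*5)*(-1/3424) - 3247/3161 = (7 - 5)*(-1/3424) - 3247/3161 = 2*(-1/3424) - 3247/3161 = -1/1712 - 3247/3161 = -5562025/5411632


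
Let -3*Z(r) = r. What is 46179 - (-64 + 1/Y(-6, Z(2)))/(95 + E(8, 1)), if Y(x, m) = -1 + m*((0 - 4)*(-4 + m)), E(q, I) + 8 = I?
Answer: 491721745/10648 ≈ 46180.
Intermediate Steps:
E(q, I) = -8 + I
Z(r) = -r/3
Y(x, m) = -1 + m*(16 - 4*m) (Y(x, m) = -1 + m*(-4*(-4 + m)) = -1 + m*(16 - 4*m))
46179 - (-64 + 1/Y(-6, Z(2)))/(95 + E(8, 1)) = 46179 - (-64 + 1/(-1 - 4*(-1/3*2)**2 + 16*(-1/3*2)))/(95 + (-8 + 1)) = 46179 - (-64 + 1/(-1 - 4*(-2/3)**2 + 16*(-2/3)))/(95 - 7) = 46179 - (-64 + 1/(-1 - 4*4/9 - 32/3))/88 = 46179 - (-64 + 1/(-1 - 16/9 - 32/3))/88 = 46179 - (-64 + 1/(-121/9))/88 = 46179 - (-64 - 9/121)/88 = 46179 - (-7753)/(121*88) = 46179 - 1*(-7753/10648) = 46179 + 7753/10648 = 491721745/10648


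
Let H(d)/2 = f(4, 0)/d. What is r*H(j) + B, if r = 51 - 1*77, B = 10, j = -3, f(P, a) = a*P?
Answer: 10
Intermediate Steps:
f(P, a) = P*a
r = -26 (r = 51 - 77 = -26)
H(d) = 0 (H(d) = 2*((4*0)/d) = 2*(0/d) = 2*0 = 0)
r*H(j) + B = -26*0 + 10 = 0 + 10 = 10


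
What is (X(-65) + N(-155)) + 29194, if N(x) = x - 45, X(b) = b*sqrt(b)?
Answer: 28994 - 65*I*sqrt(65) ≈ 28994.0 - 524.05*I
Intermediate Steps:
X(b) = b**(3/2)
N(x) = -45 + x
(X(-65) + N(-155)) + 29194 = ((-65)**(3/2) + (-45 - 155)) + 29194 = (-65*I*sqrt(65) - 200) + 29194 = (-200 - 65*I*sqrt(65)) + 29194 = 28994 - 65*I*sqrt(65)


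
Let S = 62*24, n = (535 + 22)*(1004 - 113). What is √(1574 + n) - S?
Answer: -1488 + √497861 ≈ -782.41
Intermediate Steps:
n = 496287 (n = 557*891 = 496287)
S = 1488
√(1574 + n) - S = √(1574 + 496287) - 1*1488 = √497861 - 1488 = -1488 + √497861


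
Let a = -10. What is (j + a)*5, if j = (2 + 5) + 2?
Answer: -5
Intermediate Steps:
j = 9 (j = 7 + 2 = 9)
(j + a)*5 = (9 - 10)*5 = -1*5 = -5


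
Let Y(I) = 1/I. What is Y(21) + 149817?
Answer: 3146158/21 ≈ 1.4982e+5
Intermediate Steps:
Y(21) + 149817 = 1/21 + 149817 = 3146158/21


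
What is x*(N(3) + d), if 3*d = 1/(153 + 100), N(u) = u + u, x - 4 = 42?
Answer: 9110/33 ≈ 276.06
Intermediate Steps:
x = 46 (x = 4 + 42 = 46)
N(u) = 2*u
d = 1/759 (d = 1/(3*(153 + 100)) = (⅓)/253 = (⅓)*(1/253) = 1/759 ≈ 0.0013175)
x*(N(3) + d) = 46*(2*3 + 1/759) = 46*(6 + 1/759) = 46*(4555/759) = 9110/33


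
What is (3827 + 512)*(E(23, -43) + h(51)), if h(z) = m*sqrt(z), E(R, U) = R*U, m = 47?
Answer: -4291271 + 203933*sqrt(51) ≈ -2.8349e+6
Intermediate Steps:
h(z) = 47*sqrt(z)
(3827 + 512)*(E(23, -43) + h(51)) = (3827 + 512)*(23*(-43) + 47*sqrt(51)) = 4339*(-989 + 47*sqrt(51)) = -4291271 + 203933*sqrt(51)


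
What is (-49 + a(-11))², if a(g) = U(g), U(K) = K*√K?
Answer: 1070 + 1078*I*√11 ≈ 1070.0 + 3575.3*I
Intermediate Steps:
U(K) = K^(3/2)
a(g) = g^(3/2)
(-49 + a(-11))² = (-49 + (-11)^(3/2))² = (-49 - 11*I*√11)²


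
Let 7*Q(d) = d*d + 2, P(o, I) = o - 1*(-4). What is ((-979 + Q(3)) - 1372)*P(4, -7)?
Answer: -131568/7 ≈ -18795.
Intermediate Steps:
P(o, I) = 4 + o (P(o, I) = o + 4 = 4 + o)
Q(d) = 2/7 + d²/7 (Q(d) = (d*d + 2)/7 = (d² + 2)/7 = (2 + d²)/7 = 2/7 + d²/7)
((-979 + Q(3)) - 1372)*P(4, -7) = ((-979 + (2/7 + (⅐)*3²)) - 1372)*(4 + 4) = ((-979 + (2/7 + (⅐)*9)) - 1372)*8 = ((-979 + (2/7 + 9/7)) - 1372)*8 = ((-979 + 11/7) - 1372)*8 = (-6842/7 - 1372)*8 = -16446/7*8 = -131568/7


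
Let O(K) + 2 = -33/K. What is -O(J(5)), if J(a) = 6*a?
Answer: 31/10 ≈ 3.1000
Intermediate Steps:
O(K) = -2 - 33/K
-O(J(5)) = -(-2 - 33/(6*5)) = -(-2 - 33/30) = -(-2 - 33*1/30) = -(-2 - 11/10) = -1*(-31/10) = 31/10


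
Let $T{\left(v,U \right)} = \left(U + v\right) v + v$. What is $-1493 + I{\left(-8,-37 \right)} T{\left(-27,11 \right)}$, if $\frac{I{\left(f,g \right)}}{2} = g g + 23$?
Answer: $1126027$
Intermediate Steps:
$T{\left(v,U \right)} = v + v \left(U + v\right)$ ($T{\left(v,U \right)} = v \left(U + v\right) + v = v + v \left(U + v\right)$)
$I{\left(f,g \right)} = 46 + 2 g^{2}$ ($I{\left(f,g \right)} = 2 \left(g g + 23\right) = 2 \left(g^{2} + 23\right) = 2 \left(23 + g^{2}\right) = 46 + 2 g^{2}$)
$-1493 + I{\left(-8,-37 \right)} T{\left(-27,11 \right)} = -1493 + \left(46 + 2 \left(-37\right)^{2}\right) \left(- 27 \left(1 + 11 - 27\right)\right) = -1493 + \left(46 + 2 \cdot 1369\right) \left(\left(-27\right) \left(-15\right)\right) = -1493 + \left(46 + 2738\right) 405 = -1493 + 2784 \cdot 405 = -1493 + 1127520 = 1126027$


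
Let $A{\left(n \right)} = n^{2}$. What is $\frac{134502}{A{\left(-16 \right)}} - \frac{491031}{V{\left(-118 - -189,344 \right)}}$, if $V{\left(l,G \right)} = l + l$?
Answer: $- \frac{26651163}{9088} \approx -2932.6$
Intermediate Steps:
$V{\left(l,G \right)} = 2 l$
$\frac{134502}{A{\left(-16 \right)}} - \frac{491031}{V{\left(-118 - -189,344 \right)}} = \frac{134502}{\left(-16\right)^{2}} - \frac{491031}{2 \left(-118 - -189\right)} = \frac{134502}{256} - \frac{491031}{2 \left(-118 + 189\right)} = 134502 \cdot \frac{1}{256} - \frac{491031}{2 \cdot 71} = \frac{67251}{128} - \frac{491031}{142} = - \frac{26651163}{9088}$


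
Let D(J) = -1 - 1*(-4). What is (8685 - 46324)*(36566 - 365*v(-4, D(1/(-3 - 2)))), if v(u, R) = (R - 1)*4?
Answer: -1266401794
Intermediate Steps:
D(J) = 3 (D(J) = -1 + 4 = 3)
v(u, R) = -4 + 4*R (v(u, R) = (-1 + R)*4 = -4 + 4*R)
(8685 - 46324)*(36566 - 365*v(-4, D(1/(-3 - 2)))) = (8685 - 46324)*(36566 - 365*(-4 + 4*3)) = -37639*(36566 - 365*(-4 + 12)) = -37639*(36566 - 365*8) = -37639*(36566 - 2920) = -37639*33646 = -1266401794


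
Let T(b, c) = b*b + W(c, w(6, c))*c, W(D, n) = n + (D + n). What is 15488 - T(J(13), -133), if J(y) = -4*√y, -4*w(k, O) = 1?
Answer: -4951/2 ≈ -2475.5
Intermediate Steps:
w(k, O) = -¼ (w(k, O) = -¼*1 = -¼)
W(D, n) = D + 2*n
T(b, c) = b² + c*(-½ + c) (T(b, c) = b*b + (c + 2*(-¼))*c = b² + (c - ½)*c = b² + (-½ + c)*c = b² + c*(-½ + c))
15488 - T(J(13), -133) = 15488 - ((-4*√13)² + (-133)² - ½*(-133)) = 15488 - (208 + 17689 + 133/2) = 15488 - 1*35927/2 = 15488 - 35927/2 = -4951/2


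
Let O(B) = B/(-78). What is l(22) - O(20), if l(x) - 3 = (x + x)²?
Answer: 75631/39 ≈ 1939.3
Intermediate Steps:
O(B) = -B/78 (O(B) = B*(-1/78) = -B/78)
l(x) = 3 + 4*x² (l(x) = 3 + (x + x)² = 3 + (2*x)² = 3 + 4*x²)
l(22) - O(20) = (3 + 4*22²) - (-1)*20/78 = (3 + 4*484) - 1*(-10/39) = (3 + 1936) + 10/39 = 1939 + 10/39 = 75631/39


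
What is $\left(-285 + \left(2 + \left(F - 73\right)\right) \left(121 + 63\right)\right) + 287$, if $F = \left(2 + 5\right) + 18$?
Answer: $-8462$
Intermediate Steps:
$F = 25$ ($F = 7 + 18 = 25$)
$\left(-285 + \left(2 + \left(F - 73\right)\right) \left(121 + 63\right)\right) + 287 = \left(-285 + \left(2 + \left(25 - 73\right)\right) \left(121 + 63\right)\right) + 287 = \left(-285 + \left(2 + \left(25 - 73\right)\right) 184\right) + 287 = \left(-285 + \left(2 - 48\right) 184\right) + 287 = \left(-285 - 8464\right) + 287 = -8749 + 287 = -8462$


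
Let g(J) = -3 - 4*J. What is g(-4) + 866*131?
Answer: 113459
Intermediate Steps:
g(-4) + 866*131 = (-3 - 4*(-4)) + 866*131 = (-3 + 16) + 113446 = 13 + 113446 = 113459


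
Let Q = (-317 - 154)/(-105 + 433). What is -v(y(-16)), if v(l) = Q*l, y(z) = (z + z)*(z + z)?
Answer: 60288/41 ≈ 1470.4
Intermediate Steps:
y(z) = 4*z**2 (y(z) = (2*z)*(2*z) = 4*z**2)
Q = -471/328 ≈ -1.4360
v(l) = -471*l/328
-v(y(-16)) = -(-471)*4*(-16)**2/328 = -(-471)*4*256/328 = -(-471)*1024/328 = -1*(-60288/41) = 60288/41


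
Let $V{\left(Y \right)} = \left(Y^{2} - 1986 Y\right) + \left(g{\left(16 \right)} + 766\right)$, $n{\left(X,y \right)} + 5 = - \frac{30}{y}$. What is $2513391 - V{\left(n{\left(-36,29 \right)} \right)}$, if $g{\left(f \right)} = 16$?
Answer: $\frac{2102994594}{841} \approx 2.5006 \cdot 10^{6}$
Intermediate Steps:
$n{\left(X,y \right)} = -5 - \frac{30}{y}$
$V{\left(Y \right)} = 782 + Y^{2} - 1986 Y$ ($V{\left(Y \right)} = \left(Y^{2} - 1986 Y\right) + \left(16 + 766\right) = \left(Y^{2} - 1986 Y\right) + 782 = 782 + Y^{2} - 1986 Y$)
$2513391 - V{\left(n{\left(-36,29 \right)} \right)} = 2513391 - \left(782 + \left(-5 - \frac{30}{29}\right)^{2} - 1986 \left(-5 - \frac{30}{29}\right)\right) = 2513391 - \left(782 + \left(- \frac{175}{29}\right)^{2} - - \frac{347550}{29}\right) = 2513391 - \left(782 + \frac{30625}{841} + \frac{347550}{29}\right) = 2513391 - \frac{10767237}{841} = \frac{2102994594}{841}$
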